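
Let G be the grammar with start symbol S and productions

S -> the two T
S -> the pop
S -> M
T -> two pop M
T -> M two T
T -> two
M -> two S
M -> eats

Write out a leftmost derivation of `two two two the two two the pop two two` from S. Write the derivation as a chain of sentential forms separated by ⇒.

S ⇒ M ⇒ two S ⇒ two M ⇒ two two S ⇒ two two M ⇒ two two two S ⇒ two two two the two T ⇒ two two two the two M two T ⇒ two two two the two two S two T ⇒ two two two the two two the pop two T ⇒ two two two the two two the pop two two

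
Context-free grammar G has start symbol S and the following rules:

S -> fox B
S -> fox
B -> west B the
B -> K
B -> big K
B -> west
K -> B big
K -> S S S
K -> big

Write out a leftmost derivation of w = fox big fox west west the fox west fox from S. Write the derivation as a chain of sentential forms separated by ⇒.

S ⇒ fox B ⇒ fox big K ⇒ fox big S S S ⇒ fox big fox B S S ⇒ fox big fox west B the S S ⇒ fox big fox west west the S S ⇒ fox big fox west west the fox B S ⇒ fox big fox west west the fox west S ⇒ fox big fox west west the fox west fox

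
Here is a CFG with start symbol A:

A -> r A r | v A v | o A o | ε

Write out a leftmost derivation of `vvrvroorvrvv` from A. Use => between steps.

A => vAv => vvAvv => vvrArvv => vvrvAvrvv => vvrvrArvrvv => vvrvroAorvrvv => vvrvroorvrvv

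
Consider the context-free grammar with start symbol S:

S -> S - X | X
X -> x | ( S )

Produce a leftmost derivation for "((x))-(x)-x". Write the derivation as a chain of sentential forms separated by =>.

S => S-X   [S -> S - X]
S-X => S-X-X   [S -> S - X]
S-X-X => X-X-X   [S -> X]
X-X-X => (S)-X-X   [X -> ( S )]
(S)-X-X => (X)-X-X   [S -> X]
(X)-X-X => ((S))-X-X   [X -> ( S )]
((S))-X-X => ((X))-X-X   [S -> X]
((X))-X-X => ((x))-X-X   [X -> x]
((x))-X-X => ((x))-(S)-X   [X -> ( S )]
((x))-(S)-X => ((x))-(X)-X   [S -> X]
((x))-(X)-X => ((x))-(x)-X   [X -> x]
((x))-(x)-X => ((x))-(x)-x   [X -> x]

S=>S-X=>S-X-X=>X-X-X=>(S)-X-X=>(X)-X-X=>((S))-X-X=>((X))-X-X=>((x))-X-X=>((x))-(S)-X=>((x))-(X)-X=>((x))-(x)-X=>((x))-(x)-x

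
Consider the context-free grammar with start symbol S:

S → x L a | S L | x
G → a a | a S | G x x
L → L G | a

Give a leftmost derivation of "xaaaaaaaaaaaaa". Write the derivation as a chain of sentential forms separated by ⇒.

S⇒SL⇒xLaL⇒xLGaL⇒xLGGaL⇒xLGGGaL⇒xLGGGGaL⇒xLGGGGGaL⇒xaGGGGGaL⇒xaaaGGGGaL⇒xaaaaaGGGaL⇒xaaaaaaaGGaL⇒xaaaaaaaaaGaL⇒xaaaaaaaaaaaaL⇒xaaaaaaaaaaaaa

S ⇒ SL   [S → S L]
SL ⇒ xLaL   [S → x L a]
xLaL ⇒ xLGaL   [L → L G]
xLGaL ⇒ xLGGaL   [L → L G]
xLGGaL ⇒ xLGGGaL   [L → L G]
xLGGGaL ⇒ xLGGGGaL   [L → L G]
xLGGGGaL ⇒ xLGGGGGaL   [L → L G]
xLGGGGGaL ⇒ xaGGGGGaL   [L → a]
xaGGGGGaL ⇒ xaaaGGGGaL   [G → a a]
xaaaGGGGaL ⇒ xaaaaaGGGaL   [G → a a]
xaaaaaGGGaL ⇒ xaaaaaaaGGaL   [G → a a]
xaaaaaaaGGaL ⇒ xaaaaaaaaaGaL   [G → a a]
xaaaaaaaaaGaL ⇒ xaaaaaaaaaaaaL   [G → a a]
xaaaaaaaaaaaaL ⇒ xaaaaaaaaaaaaa   [L → a]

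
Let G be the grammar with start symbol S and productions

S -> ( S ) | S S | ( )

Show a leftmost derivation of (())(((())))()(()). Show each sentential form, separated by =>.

S => SS => SSS => (S)SS => (())SS => (())(S)S => (())((S))S => (())(((S)))S => (())(((())))S => (())(((())))SS => (())(((())))()S => (())(((())))()(S) => (())(((())))()(())

S => SS   [S -> S S]
SS => SSS   [S -> S S]
SSS => (S)SS   [S -> ( S )]
(S)SS => (())SS   [S -> ( )]
(())SS => (())(S)S   [S -> ( S )]
(())(S)S => (())((S))S   [S -> ( S )]
(())((S))S => (())(((S)))S   [S -> ( S )]
(())(((S)))S => (())(((())))S   [S -> ( )]
(())(((())))S => (())(((())))SS   [S -> S S]
(())(((())))SS => (())(((())))()S   [S -> ( )]
(())(((())))()S => (())(((())))()(S)   [S -> ( S )]
(())(((())))()(S) => (())(((())))()(())   [S -> ( )]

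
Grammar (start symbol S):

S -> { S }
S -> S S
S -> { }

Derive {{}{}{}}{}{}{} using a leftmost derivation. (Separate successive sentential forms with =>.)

S => SS   [S -> S S]
SS => SSS   [S -> S S]
SSS => SSSS   [S -> S S]
SSSS => {S}SSS   [S -> { S }]
{S}SSS => {SS}SSS   [S -> S S]
{SS}SSS => {SSS}SSS   [S -> S S]
{SSS}SSS => {{}SS}SSS   [S -> { }]
{{}SS}SSS => {{}{}S}SSS   [S -> { }]
{{}{}S}SSS => {{}{}{}}SSS   [S -> { }]
{{}{}{}}SSS => {{}{}{}}{}SS   [S -> { }]
{{}{}{}}{}SS => {{}{}{}}{}{}S   [S -> { }]
{{}{}{}}{}{}S => {{}{}{}}{}{}{}   [S -> { }]

S=>SS=>SSS=>SSSS=>{S}SSS=>{SS}SSS=>{SSS}SSS=>{{}SS}SSS=>{{}{}S}SSS=>{{}{}{}}SSS=>{{}{}{}}{}SS=>{{}{}{}}{}{}S=>{{}{}{}}{}{}{}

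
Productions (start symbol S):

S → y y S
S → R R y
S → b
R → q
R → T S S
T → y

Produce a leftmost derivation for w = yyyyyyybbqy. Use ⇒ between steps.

S ⇒ yyS ⇒ yyyyS ⇒ yyyyyyS ⇒ yyyyyyRRy ⇒ yyyyyyTSSRy ⇒ yyyyyyySSRy ⇒ yyyyyyybSRy ⇒ yyyyyyybbRy ⇒ yyyyyyybbqy

S ⇒ yyS   [S → y y S]
yyS ⇒ yyyyS   [S → y y S]
yyyyS ⇒ yyyyyyS   [S → y y S]
yyyyyyS ⇒ yyyyyyRRy   [S → R R y]
yyyyyyRRy ⇒ yyyyyyTSSRy   [R → T S S]
yyyyyyTSSRy ⇒ yyyyyyySSRy   [T → y]
yyyyyyySSRy ⇒ yyyyyyybSRy   [S → b]
yyyyyyybSRy ⇒ yyyyyyybbRy   [S → b]
yyyyyyybbRy ⇒ yyyyyyybbqy   [R → q]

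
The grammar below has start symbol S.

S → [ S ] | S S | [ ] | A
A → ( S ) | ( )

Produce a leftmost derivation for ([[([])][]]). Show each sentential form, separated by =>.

S => A   [S → A]
A => (S)   [A → ( S )]
(S) => ([S])   [S → [ S ]]
([S]) => ([SS])   [S → S S]
([SS]) => ([[S]S])   [S → [ S ]]
([[S]S]) => ([[A]S])   [S → A]
([[A]S]) => ([[(S)]S])   [A → ( S )]
([[(S)]S]) => ([[([])]S])   [S → [ ]]
([[([])]S]) => ([[([])][]])   [S → [ ]]

S => A => (S) => ([S]) => ([SS]) => ([[S]S]) => ([[A]S]) => ([[(S)]S]) => ([[([])]S]) => ([[([])][]])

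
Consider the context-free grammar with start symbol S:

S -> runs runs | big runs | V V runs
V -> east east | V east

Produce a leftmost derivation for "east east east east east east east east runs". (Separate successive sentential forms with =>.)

S => V V runs => V east V runs => V east east V runs => V east east east V runs => east east east east east V runs => east east east east east V east runs => east east east east east east east east runs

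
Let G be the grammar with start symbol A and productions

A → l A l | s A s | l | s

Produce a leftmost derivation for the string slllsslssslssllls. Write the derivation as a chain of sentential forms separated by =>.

A => sAs   [A → s A s]
sAs => slAls   [A → l A l]
slAls => sllAlls   [A → l A l]
sllAlls => slllAllls   [A → l A l]
slllAllls => slllsAsllls   [A → s A s]
slllsAsllls => slllssAssllls   [A → s A s]
slllssAssllls => slllsslAlssllls   [A → l A l]
slllsslAlssllls => slllsslsAslssllls   [A → s A s]
slllsslsAslssllls => slllsslssslssllls   [A → s]

A => sAs => slAls => sllAlls => slllAllls => slllsAsllls => slllssAssllls => slllsslAlssllls => slllsslsAslssllls => slllsslssslssllls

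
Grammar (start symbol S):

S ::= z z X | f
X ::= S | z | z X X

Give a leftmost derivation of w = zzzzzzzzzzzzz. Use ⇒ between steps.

S⇒zzX⇒zzS⇒zzzzX⇒zzzzzXX⇒zzzzzSX⇒zzzzzzzXX⇒zzzzzzzzXXX⇒zzzzzzzzzXXXX⇒zzzzzzzzzzXXX⇒zzzzzzzzzzzXX⇒zzzzzzzzzzzzX⇒zzzzzzzzzzzzz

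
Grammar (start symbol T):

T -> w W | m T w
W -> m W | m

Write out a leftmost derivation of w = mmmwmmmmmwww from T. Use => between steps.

T => mTw   [T -> m T w]
mTw => mmTww   [T -> m T w]
mmTww => mmmTwww   [T -> m T w]
mmmTwww => mmmwWwww   [T -> w W]
mmmwWwww => mmmwmWwww   [W -> m W]
mmmwmWwww => mmmwmmWwww   [W -> m W]
mmmwmmWwww => mmmwmmmWwww   [W -> m W]
mmmwmmmWwww => mmmwmmmmWwww   [W -> m W]
mmmwmmmmWwww => mmmwmmmmmwww   [W -> m]

T => mTw => mmTww => mmmTwww => mmmwWwww => mmmwmWwww => mmmwmmWwww => mmmwmmmWwww => mmmwmmmmWwww => mmmwmmmmmwww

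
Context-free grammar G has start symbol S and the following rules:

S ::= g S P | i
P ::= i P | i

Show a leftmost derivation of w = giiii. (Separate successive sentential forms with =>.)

S => gSP   [S ::= g S P]
gSP => giP   [S ::= i]
giP => giiP   [P ::= i P]
giiP => giiiP   [P ::= i P]
giiiP => giiii   [P ::= i]

S => gSP => giP => giiP => giiiP => giiii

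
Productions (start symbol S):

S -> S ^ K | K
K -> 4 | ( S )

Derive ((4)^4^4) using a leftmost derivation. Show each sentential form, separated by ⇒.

S ⇒ K ⇒ (S) ⇒ (S^K) ⇒ (S^K^K) ⇒ (K^K^K) ⇒ ((S)^K^K) ⇒ ((K)^K^K) ⇒ ((4)^K^K) ⇒ ((4)^4^K) ⇒ ((4)^4^4)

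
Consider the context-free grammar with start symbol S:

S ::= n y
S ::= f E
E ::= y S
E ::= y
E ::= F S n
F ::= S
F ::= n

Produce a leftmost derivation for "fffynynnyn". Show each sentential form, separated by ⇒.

S ⇒ fE ⇒ fFSn ⇒ fSSn ⇒ ffESn ⇒ ffFSnSn ⇒ ffSSnSn ⇒ fffESnSn ⇒ fffySnSn ⇒ fffynynSn ⇒ fffynynnyn

S ⇒ fE   [S ::= f E]
fE ⇒ fFSn   [E ::= F S n]
fFSn ⇒ fSSn   [F ::= S]
fSSn ⇒ ffESn   [S ::= f E]
ffESn ⇒ ffFSnSn   [E ::= F S n]
ffFSnSn ⇒ ffSSnSn   [F ::= S]
ffSSnSn ⇒ fffESnSn   [S ::= f E]
fffESnSn ⇒ fffySnSn   [E ::= y]
fffySnSn ⇒ fffynynSn   [S ::= n y]
fffynynSn ⇒ fffynynnyn   [S ::= n y]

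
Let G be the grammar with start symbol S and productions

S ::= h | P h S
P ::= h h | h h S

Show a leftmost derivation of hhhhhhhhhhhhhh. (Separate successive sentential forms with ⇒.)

S ⇒ PhS ⇒ hhhS ⇒ hhhPhS ⇒ hhhhhShS ⇒ hhhhhPhShS ⇒ hhhhhhhhShS ⇒ hhhhhhhhhhS ⇒ hhhhhhhhhhPhS ⇒ hhhhhhhhhhhhhS ⇒ hhhhhhhhhhhhhh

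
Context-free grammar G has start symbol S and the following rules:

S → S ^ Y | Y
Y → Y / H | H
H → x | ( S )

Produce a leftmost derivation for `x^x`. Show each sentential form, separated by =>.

S => S^Y   [S → S ^ Y]
S^Y => Y^Y   [S → Y]
Y^Y => H^Y   [Y → H]
H^Y => x^Y   [H → x]
x^Y => x^H   [Y → H]
x^H => x^x   [H → x]

S => S^Y => Y^Y => H^Y => x^Y => x^H => x^x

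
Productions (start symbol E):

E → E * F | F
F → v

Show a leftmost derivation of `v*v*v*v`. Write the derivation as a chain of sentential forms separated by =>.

E => E*F => E*F*F => E*F*F*F => F*F*F*F => v*F*F*F => v*v*F*F => v*v*v*F => v*v*v*v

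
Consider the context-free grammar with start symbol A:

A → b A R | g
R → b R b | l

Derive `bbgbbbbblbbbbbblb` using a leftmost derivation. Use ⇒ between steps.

A⇒bAR⇒bbARR⇒bbgRR⇒bbgbRbR⇒bbgbbRbbR⇒bbgbbbRbbbR⇒bbgbbbbRbbbbR⇒bbgbbbbbRbbbbbR⇒bbgbbbbblbbbbbR⇒bbgbbbbblbbbbbbRb⇒bbgbbbbblbbbbbblb

A ⇒ bAR   [A → b A R]
bAR ⇒ bbARR   [A → b A R]
bbARR ⇒ bbgRR   [A → g]
bbgRR ⇒ bbgbRbR   [R → b R b]
bbgbRbR ⇒ bbgbbRbbR   [R → b R b]
bbgbbRbbR ⇒ bbgbbbRbbbR   [R → b R b]
bbgbbbRbbbR ⇒ bbgbbbbRbbbbR   [R → b R b]
bbgbbbbRbbbbR ⇒ bbgbbbbbRbbbbbR   [R → b R b]
bbgbbbbbRbbbbbR ⇒ bbgbbbbblbbbbbR   [R → l]
bbgbbbbblbbbbbR ⇒ bbgbbbbblbbbbbbRb   [R → b R b]
bbgbbbbblbbbbbbRb ⇒ bbgbbbbblbbbbbblb   [R → l]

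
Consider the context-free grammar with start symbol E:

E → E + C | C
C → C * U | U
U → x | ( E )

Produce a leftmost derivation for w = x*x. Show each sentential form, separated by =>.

E => C => C*U => U*U => x*U => x*x

E => C   [E → C]
C => C*U   [C → C * U]
C*U => U*U   [C → U]
U*U => x*U   [U → x]
x*U => x*x   [U → x]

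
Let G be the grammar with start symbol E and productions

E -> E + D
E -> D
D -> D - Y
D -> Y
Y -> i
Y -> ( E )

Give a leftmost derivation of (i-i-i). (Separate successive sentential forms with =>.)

E => D => Y => (E) => (D) => (D-Y) => (D-Y-Y) => (Y-Y-Y) => (i-Y-Y) => (i-i-Y) => (i-i-i)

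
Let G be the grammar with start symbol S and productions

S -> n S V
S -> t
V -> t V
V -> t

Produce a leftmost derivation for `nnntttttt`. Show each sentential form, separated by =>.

S => nSV   [S -> n S V]
nSV => nnSVV   [S -> n S V]
nnSVV => nnnSVVV   [S -> n S V]
nnnSVVV => nnntVVV   [S -> t]
nnntVVV => nnnttVV   [V -> t]
nnnttVV => nnntttV   [V -> t]
nnntttV => nnnttttV   [V -> t V]
nnnttttV => nnntttttV   [V -> t V]
nnntttttV => nnntttttt   [V -> t]

S=>nSV=>nnSVV=>nnnSVVV=>nnntVVV=>nnnttVV=>nnntttV=>nnnttttV=>nnntttttV=>nnntttttt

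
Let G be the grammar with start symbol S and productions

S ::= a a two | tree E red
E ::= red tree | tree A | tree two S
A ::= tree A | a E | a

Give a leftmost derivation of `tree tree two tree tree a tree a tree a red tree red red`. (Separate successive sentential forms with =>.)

S => tree E red => tree tree two S red => tree tree two tree E red red => tree tree two tree tree A red red => tree tree two tree tree a E red red => tree tree two tree tree a tree A red red => tree tree two tree tree a tree a E red red => tree tree two tree tree a tree a tree A red red => tree tree two tree tree a tree a tree a E red red => tree tree two tree tree a tree a tree a red tree red red

S => tree E red   [S ::= tree E red]
tree E red => tree tree two S red   [E ::= tree two S]
tree tree two S red => tree tree two tree E red red   [S ::= tree E red]
tree tree two tree E red red => tree tree two tree tree A red red   [E ::= tree A]
tree tree two tree tree A red red => tree tree two tree tree a E red red   [A ::= a E]
tree tree two tree tree a E red red => tree tree two tree tree a tree A red red   [E ::= tree A]
tree tree two tree tree a tree A red red => tree tree two tree tree a tree a E red red   [A ::= a E]
tree tree two tree tree a tree a E red red => tree tree two tree tree a tree a tree A red red   [E ::= tree A]
tree tree two tree tree a tree a tree A red red => tree tree two tree tree a tree a tree a E red red   [A ::= a E]
tree tree two tree tree a tree a tree a E red red => tree tree two tree tree a tree a tree a red tree red red   [E ::= red tree]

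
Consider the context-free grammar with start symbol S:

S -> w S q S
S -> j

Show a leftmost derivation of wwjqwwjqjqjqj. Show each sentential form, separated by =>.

S => wSqS => wwSqSqS => wwjqSqS => wwjqwSqSqS => wwjqwwSqSqSqS => wwjqwwjqSqSqS => wwjqwwjqjqSqS => wwjqwwjqjqjqS => wwjqwwjqjqjqj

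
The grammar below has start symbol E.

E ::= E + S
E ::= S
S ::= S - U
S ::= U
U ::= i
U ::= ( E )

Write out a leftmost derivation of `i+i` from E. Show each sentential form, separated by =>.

E=>E+S=>S+S=>U+S=>i+S=>i+U=>i+i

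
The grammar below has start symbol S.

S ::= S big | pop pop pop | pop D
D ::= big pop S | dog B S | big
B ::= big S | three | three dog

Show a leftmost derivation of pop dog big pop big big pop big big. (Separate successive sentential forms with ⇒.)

S ⇒ pop D ⇒ pop dog B S ⇒ pop dog big S S ⇒ pop dog big S big S ⇒ pop dog big pop D big S ⇒ pop dog big pop big big S ⇒ pop dog big pop big big S big ⇒ pop dog big pop big big pop D big ⇒ pop dog big pop big big pop big big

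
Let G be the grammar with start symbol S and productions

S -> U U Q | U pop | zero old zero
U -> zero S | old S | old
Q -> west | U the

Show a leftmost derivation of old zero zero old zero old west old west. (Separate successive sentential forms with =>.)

S => U U Q => old S U Q => old U U Q U Q => old zero S U Q U Q => old zero zero old zero U Q U Q => old zero zero old zero old Q U Q => old zero zero old zero old west U Q => old zero zero old zero old west old Q => old zero zero old zero old west old west

S => U U Q   [S -> U U Q]
U U Q => old S U Q   [U -> old S]
old S U Q => old U U Q U Q   [S -> U U Q]
old U U Q U Q => old zero S U Q U Q   [U -> zero S]
old zero S U Q U Q => old zero zero old zero U Q U Q   [S -> zero old zero]
old zero zero old zero U Q U Q => old zero zero old zero old Q U Q   [U -> old]
old zero zero old zero old Q U Q => old zero zero old zero old west U Q   [Q -> west]
old zero zero old zero old west U Q => old zero zero old zero old west old Q   [U -> old]
old zero zero old zero old west old Q => old zero zero old zero old west old west   [Q -> west]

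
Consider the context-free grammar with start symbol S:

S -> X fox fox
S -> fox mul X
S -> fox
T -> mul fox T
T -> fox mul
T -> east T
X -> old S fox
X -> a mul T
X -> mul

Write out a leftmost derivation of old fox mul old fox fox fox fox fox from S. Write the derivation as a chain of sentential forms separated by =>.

S => X fox fox   [S -> X fox fox]
X fox fox => old S fox fox fox   [X -> old S fox]
old S fox fox fox => old fox mul X fox fox fox   [S -> fox mul X]
old fox mul X fox fox fox => old fox mul old S fox fox fox fox   [X -> old S fox]
old fox mul old S fox fox fox fox => old fox mul old fox fox fox fox fox   [S -> fox]

S => X fox fox => old S fox fox fox => old fox mul X fox fox fox => old fox mul old S fox fox fox fox => old fox mul old fox fox fox fox fox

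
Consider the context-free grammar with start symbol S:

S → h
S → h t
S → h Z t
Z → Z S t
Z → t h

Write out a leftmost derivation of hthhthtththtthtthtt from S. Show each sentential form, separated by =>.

S => hZt => hZStt => hZStStt => hZStStStt => hZStStStStt => hZStStStStStt => hZStStStStStStt => hthStStStStStStt => hthhtStStStStStt => hthhthttStStStStt => hthhthtthtStStStt => hthhthtththttStStt => hthhthtththtthttStt => hthhthtththtthtthtt

S => hZt   [S → h Z t]
hZt => hZStt   [Z → Z S t]
hZStt => hZStStt   [Z → Z S t]
hZStStt => hZStStStt   [Z → Z S t]
hZStStStt => hZStStStStt   [Z → Z S t]
hZStStStStt => hZStStStStStt   [Z → Z S t]
hZStStStStStt => hZStStStStStStt   [Z → Z S t]
hZStStStStStStt => hthStStStStStStt   [Z → t h]
hthStStStStStStt => hthhtStStStStStt   [S → h]
hthhtStStStStStt => hthhthttStStStStt   [S → h t]
hthhthttStStStStt => hthhthtthtStStStt   [S → h]
hthhthtthtStStStt => hthhthtththttStStt   [S → h t]
hthhthtththttStStt => hthhthtththtthttStt   [S → h t]
hthhthtththtthttStt => hthhthtththtthtthtt   [S → h]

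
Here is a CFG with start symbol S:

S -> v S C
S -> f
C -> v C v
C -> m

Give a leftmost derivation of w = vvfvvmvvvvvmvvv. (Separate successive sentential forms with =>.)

S => vSC   [S -> v S C]
vSC => vvSCC   [S -> v S C]
vvSCC => vvfCC   [S -> f]
vvfCC => vvfvCvC   [C -> v C v]
vvfvCvC => vvfvvCvvC   [C -> v C v]
vvfvvCvvC => vvfvvmvvC   [C -> m]
vvfvvmvvC => vvfvvmvvvCv   [C -> v C v]
vvfvvmvvvCv => vvfvvmvvvvCvv   [C -> v C v]
vvfvvmvvvvCvv => vvfvvmvvvvvCvvv   [C -> v C v]
vvfvvmvvvvvCvvv => vvfvvmvvvvvmvvv   [C -> m]

S => vSC => vvSCC => vvfCC => vvfvCvC => vvfvvCvvC => vvfvvmvvC => vvfvvmvvvCv => vvfvvmvvvvCvv => vvfvvmvvvvvCvvv => vvfvvmvvvvvmvvv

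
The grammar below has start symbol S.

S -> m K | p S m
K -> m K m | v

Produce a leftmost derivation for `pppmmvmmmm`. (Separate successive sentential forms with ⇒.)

S⇒pSm⇒ppSmm⇒pppSmmm⇒pppmKmmm⇒pppmmKmmmm⇒pppmmvmmmm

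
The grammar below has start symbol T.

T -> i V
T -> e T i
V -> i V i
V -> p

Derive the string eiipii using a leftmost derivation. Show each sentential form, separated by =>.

T=>eTi=>eiVi=>eiiVii=>eiipii

T => eTi   [T -> e T i]
eTi => eiVi   [T -> i V]
eiVi => eiiVii   [V -> i V i]
eiiVii => eiipii   [V -> p]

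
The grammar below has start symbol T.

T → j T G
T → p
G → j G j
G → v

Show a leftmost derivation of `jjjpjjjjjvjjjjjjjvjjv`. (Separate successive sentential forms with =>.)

T => jTG => jjTGG => jjjTGGG => jjjpGGG => jjjpjGjGG => jjjpjjGjjGG => jjjpjjjGjjjGG => jjjpjjjjGjjjjGG => jjjpjjjjjGjjjjjGG => jjjpjjjjjvjjjjjGG => jjjpjjjjjvjjjjjjGjG => jjjpjjjjjvjjjjjjjGjjG => jjjpjjjjjvjjjjjjjvjjG => jjjpjjjjjvjjjjjjjvjjv

T => jTG   [T → j T G]
jTG => jjTGG   [T → j T G]
jjTGG => jjjTGGG   [T → j T G]
jjjTGGG => jjjpGGG   [T → p]
jjjpGGG => jjjpjGjGG   [G → j G j]
jjjpjGjGG => jjjpjjGjjGG   [G → j G j]
jjjpjjGjjGG => jjjpjjjGjjjGG   [G → j G j]
jjjpjjjGjjjGG => jjjpjjjjGjjjjGG   [G → j G j]
jjjpjjjjGjjjjGG => jjjpjjjjjGjjjjjGG   [G → j G j]
jjjpjjjjjGjjjjjGG => jjjpjjjjjvjjjjjGG   [G → v]
jjjpjjjjjvjjjjjGG => jjjpjjjjjvjjjjjjGjG   [G → j G j]
jjjpjjjjjvjjjjjjGjG => jjjpjjjjjvjjjjjjjGjjG   [G → j G j]
jjjpjjjjjvjjjjjjjGjjG => jjjpjjjjjvjjjjjjjvjjG   [G → v]
jjjpjjjjjvjjjjjjjvjjG => jjjpjjjjjvjjjjjjjvjjv   [G → v]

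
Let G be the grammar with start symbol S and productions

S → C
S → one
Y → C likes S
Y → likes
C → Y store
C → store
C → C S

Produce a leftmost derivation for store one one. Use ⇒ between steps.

S ⇒ C ⇒ C S ⇒ C S S ⇒ store S S ⇒ store one S ⇒ store one one

S ⇒ C   [S → C]
C ⇒ C S   [C → C S]
C S ⇒ C S S   [C → C S]
C S S ⇒ store S S   [C → store]
store S S ⇒ store one S   [S → one]
store one S ⇒ store one one   [S → one]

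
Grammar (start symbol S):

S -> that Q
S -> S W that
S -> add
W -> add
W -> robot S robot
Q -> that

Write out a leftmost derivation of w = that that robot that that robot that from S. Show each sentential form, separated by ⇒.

S ⇒ S W that ⇒ that Q W that ⇒ that that W that ⇒ that that robot S robot that ⇒ that that robot that Q robot that ⇒ that that robot that that robot that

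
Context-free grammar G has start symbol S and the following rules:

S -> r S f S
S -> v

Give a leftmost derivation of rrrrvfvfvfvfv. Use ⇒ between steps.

S ⇒ rSfS   [S -> r S f S]
rSfS ⇒ rrSfSfS   [S -> r S f S]
rrSfSfS ⇒ rrrSfSfSfS   [S -> r S f S]
rrrSfSfSfS ⇒ rrrrSfSfSfSfS   [S -> r S f S]
rrrrSfSfSfSfS ⇒ rrrrvfSfSfSfS   [S -> v]
rrrrvfSfSfSfS ⇒ rrrrvfvfSfSfS   [S -> v]
rrrrvfvfSfSfS ⇒ rrrrvfvfvfSfS   [S -> v]
rrrrvfvfvfSfS ⇒ rrrrvfvfvfvfS   [S -> v]
rrrrvfvfvfvfS ⇒ rrrrvfvfvfvfv   [S -> v]

S⇒rSfS⇒rrSfSfS⇒rrrSfSfSfS⇒rrrrSfSfSfSfS⇒rrrrvfSfSfSfS⇒rrrrvfvfSfSfS⇒rrrrvfvfvfSfS⇒rrrrvfvfvfvfS⇒rrrrvfvfvfvfv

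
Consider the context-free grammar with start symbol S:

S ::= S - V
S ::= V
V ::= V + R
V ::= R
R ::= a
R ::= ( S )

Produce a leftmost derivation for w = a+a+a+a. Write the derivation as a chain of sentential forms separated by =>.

S => V   [S ::= V]
V => V+R   [V ::= V + R]
V+R => V+R+R   [V ::= V + R]
V+R+R => V+R+R+R   [V ::= V + R]
V+R+R+R => R+R+R+R   [V ::= R]
R+R+R+R => a+R+R+R   [R ::= a]
a+R+R+R => a+a+R+R   [R ::= a]
a+a+R+R => a+a+a+R   [R ::= a]
a+a+a+R => a+a+a+a   [R ::= a]

S => V => V+R => V+R+R => V+R+R+R => R+R+R+R => a+R+R+R => a+a+R+R => a+a+a+R => a+a+a+a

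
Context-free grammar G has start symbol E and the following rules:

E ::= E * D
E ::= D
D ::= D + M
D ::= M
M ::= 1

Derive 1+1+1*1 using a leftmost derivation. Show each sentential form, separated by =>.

E => E*D => D*D => D+M*D => D+M+M*D => M+M+M*D => 1+M+M*D => 1+1+M*D => 1+1+1*D => 1+1+1*M => 1+1+1*1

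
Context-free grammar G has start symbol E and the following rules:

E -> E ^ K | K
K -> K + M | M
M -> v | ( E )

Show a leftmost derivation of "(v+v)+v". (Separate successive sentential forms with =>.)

E => K   [E -> K]
K => K+M   [K -> K + M]
K+M => M+M   [K -> M]
M+M => (E)+M   [M -> ( E )]
(E)+M => (K)+M   [E -> K]
(K)+M => (K+M)+M   [K -> K + M]
(K+M)+M => (M+M)+M   [K -> M]
(M+M)+M => (v+M)+M   [M -> v]
(v+M)+M => (v+v)+M   [M -> v]
(v+v)+M => (v+v)+v   [M -> v]

E=>K=>K+M=>M+M=>(E)+M=>(K)+M=>(K+M)+M=>(M+M)+M=>(v+M)+M=>(v+v)+M=>(v+v)+v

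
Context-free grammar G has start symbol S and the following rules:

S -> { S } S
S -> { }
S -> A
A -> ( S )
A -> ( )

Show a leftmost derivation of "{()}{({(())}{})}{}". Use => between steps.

S => {S}S   [S -> { S } S]
{S}S => {A}S   [S -> A]
{A}S => {()}S   [A -> ( )]
{()}S => {()}{S}S   [S -> { S } S]
{()}{S}S => {()}{A}S   [S -> A]
{()}{A}S => {()}{(S)}S   [A -> ( S )]
{()}{(S)}S => {()}{({S}S)}S   [S -> { S } S]
{()}{({S}S)}S => {()}{({A}S)}S   [S -> A]
{()}{({A}S)}S => {()}{({(S)}S)}S   [A -> ( S )]
{()}{({(S)}S)}S => {()}{({(A)}S)}S   [S -> A]
{()}{({(A)}S)}S => {()}{({(())}S)}S   [A -> ( )]
{()}{({(())}S)}S => {()}{({(())}{})}S   [S -> { }]
{()}{({(())}{})}S => {()}{({(())}{})}{}   [S -> { }]

S => {S}S => {A}S => {()}S => {()}{S}S => {()}{A}S => {()}{(S)}S => {()}{({S}S)}S => {()}{({A}S)}S => {()}{({(S)}S)}S => {()}{({(A)}S)}S => {()}{({(())}S)}S => {()}{({(())}{})}S => {()}{({(())}{})}{}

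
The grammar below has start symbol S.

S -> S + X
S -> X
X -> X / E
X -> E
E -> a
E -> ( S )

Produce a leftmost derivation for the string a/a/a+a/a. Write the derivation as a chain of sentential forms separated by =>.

S => S+X   [S -> S + X]
S+X => X+X   [S -> X]
X+X => X/E+X   [X -> X / E]
X/E+X => X/E/E+X   [X -> X / E]
X/E/E+X => E/E/E+X   [X -> E]
E/E/E+X => a/E/E+X   [E -> a]
a/E/E+X => a/a/E+X   [E -> a]
a/a/E+X => a/a/a+X   [E -> a]
a/a/a+X => a/a/a+X/E   [X -> X / E]
a/a/a+X/E => a/a/a+E/E   [X -> E]
a/a/a+E/E => a/a/a+a/E   [E -> a]
a/a/a+a/E => a/a/a+a/a   [E -> a]

S=>S+X=>X+X=>X/E+X=>X/E/E+X=>E/E/E+X=>a/E/E+X=>a/a/E+X=>a/a/a+X=>a/a/a+X/E=>a/a/a+E/E=>a/a/a+a/E=>a/a/a+a/a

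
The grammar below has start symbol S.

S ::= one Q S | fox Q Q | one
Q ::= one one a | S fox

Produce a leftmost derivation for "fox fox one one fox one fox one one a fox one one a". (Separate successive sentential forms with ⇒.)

S ⇒ fox Q Q ⇒ fox S fox Q ⇒ fox fox Q Q fox Q ⇒ fox fox S fox Q fox Q ⇒ fox fox one Q S fox Q fox Q ⇒ fox fox one S fox S fox Q fox Q ⇒ fox fox one one fox S fox Q fox Q ⇒ fox fox one one fox one fox Q fox Q ⇒ fox fox one one fox one fox one one a fox Q ⇒ fox fox one one fox one fox one one a fox one one a

S ⇒ fox Q Q   [S ::= fox Q Q]
fox Q Q ⇒ fox S fox Q   [Q ::= S fox]
fox S fox Q ⇒ fox fox Q Q fox Q   [S ::= fox Q Q]
fox fox Q Q fox Q ⇒ fox fox S fox Q fox Q   [Q ::= S fox]
fox fox S fox Q fox Q ⇒ fox fox one Q S fox Q fox Q   [S ::= one Q S]
fox fox one Q S fox Q fox Q ⇒ fox fox one S fox S fox Q fox Q   [Q ::= S fox]
fox fox one S fox S fox Q fox Q ⇒ fox fox one one fox S fox Q fox Q   [S ::= one]
fox fox one one fox S fox Q fox Q ⇒ fox fox one one fox one fox Q fox Q   [S ::= one]
fox fox one one fox one fox Q fox Q ⇒ fox fox one one fox one fox one one a fox Q   [Q ::= one one a]
fox fox one one fox one fox one one a fox Q ⇒ fox fox one one fox one fox one one a fox one one a   [Q ::= one one a]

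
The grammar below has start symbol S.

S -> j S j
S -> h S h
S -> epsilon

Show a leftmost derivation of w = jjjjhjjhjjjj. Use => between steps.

S => jSj   [S -> j S j]
jSj => jjSjj   [S -> j S j]
jjSjj => jjjSjjj   [S -> j S j]
jjjSjjj => jjjjSjjjj   [S -> j S j]
jjjjSjjjj => jjjjhShjjjj   [S -> h S h]
jjjjhShjjjj => jjjjhjSjhjjjj   [S -> j S j]
jjjjhjSjhjjjj => jjjjhjjhjjjj   [S -> epsilon]

S => jSj => jjSjj => jjjSjjj => jjjjSjjjj => jjjjhShjjjj => jjjjhjSjhjjjj => jjjjhjjhjjjj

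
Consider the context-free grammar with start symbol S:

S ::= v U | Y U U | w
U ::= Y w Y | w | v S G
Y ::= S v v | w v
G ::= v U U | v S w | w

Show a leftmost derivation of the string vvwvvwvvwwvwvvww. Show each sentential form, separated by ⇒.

S ⇒ YUU   [S ::= Y U U]
YUU ⇒ SvvUU   [Y ::= S v v]
SvvUU ⇒ vUvvUU   [S ::= v U]
vUvvUU ⇒ vvSGvvUU   [U ::= v S G]
vvSGvvUU ⇒ vvwGvvUU   [S ::= w]
vvwGvvUU ⇒ vvwvUUvvUU   [G ::= v U U]
vvwvUUvvUU ⇒ vvwvYwYUvvUU   [U ::= Y w Y]
vvwvYwYUvvUU ⇒ vvwvSvvwYUvvUU   [Y ::= S v v]
vvwvSvvwYUvvUU ⇒ vvwvvUvvwYUvvUU   [S ::= v U]
vvwvvUvvwYUvvUU ⇒ vvwvvwvvwYUvvUU   [U ::= w]
vvwvvwvvwYUvvUU ⇒ vvwvvwvvwwvUvvUU   [Y ::= w v]
vvwvvwvvwwvUvvUU ⇒ vvwvvwvvwwvwvvUU   [U ::= w]
vvwvvwvvwwvwvvUU ⇒ vvwvvwvvwwvwvvwU   [U ::= w]
vvwvvwvvwwvwvvwU ⇒ vvwvvwvvwwvwvvww   [U ::= w]

S ⇒ YUU ⇒ SvvUU ⇒ vUvvUU ⇒ vvSGvvUU ⇒ vvwGvvUU ⇒ vvwvUUvvUU ⇒ vvwvYwYUvvUU ⇒ vvwvSvvwYUvvUU ⇒ vvwvvUvvwYUvvUU ⇒ vvwvvwvvwYUvvUU ⇒ vvwvvwvvwwvUvvUU ⇒ vvwvvwvvwwvwvvUU ⇒ vvwvvwvvwwvwvvwU ⇒ vvwvvwvvwwvwvvww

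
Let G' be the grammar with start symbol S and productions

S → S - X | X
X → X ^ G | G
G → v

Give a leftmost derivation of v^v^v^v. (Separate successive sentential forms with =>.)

S => X => X^G => X^G^G => X^G^G^G => G^G^G^G => v^G^G^G => v^v^G^G => v^v^v^G => v^v^v^v

S => X   [S → X]
X => X^G   [X → X ^ G]
X^G => X^G^G   [X → X ^ G]
X^G^G => X^G^G^G   [X → X ^ G]
X^G^G^G => G^G^G^G   [X → G]
G^G^G^G => v^G^G^G   [G → v]
v^G^G^G => v^v^G^G   [G → v]
v^v^G^G => v^v^v^G   [G → v]
v^v^v^G => v^v^v^v   [G → v]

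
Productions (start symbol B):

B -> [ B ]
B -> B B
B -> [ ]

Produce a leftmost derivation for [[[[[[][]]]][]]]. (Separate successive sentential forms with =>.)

B => [B] => [[B]] => [[BB]] => [[[B]B]] => [[[[B]]B]] => [[[[[B]]]B]] => [[[[[BB]]]B]] => [[[[[[]B]]]B]] => [[[[[[][]]]]B]] => [[[[[[][]]]][]]]

B => [B]   [B -> [ B ]]
[B] => [[B]]   [B -> [ B ]]
[[B]] => [[BB]]   [B -> B B]
[[BB]] => [[[B]B]]   [B -> [ B ]]
[[[B]B]] => [[[[B]]B]]   [B -> [ B ]]
[[[[B]]B]] => [[[[[B]]]B]]   [B -> [ B ]]
[[[[[B]]]B]] => [[[[[BB]]]B]]   [B -> B B]
[[[[[BB]]]B]] => [[[[[[]B]]]B]]   [B -> [ ]]
[[[[[[]B]]]B]] => [[[[[[][]]]]B]]   [B -> [ ]]
[[[[[[][]]]]B]] => [[[[[[][]]]][]]]   [B -> [ ]]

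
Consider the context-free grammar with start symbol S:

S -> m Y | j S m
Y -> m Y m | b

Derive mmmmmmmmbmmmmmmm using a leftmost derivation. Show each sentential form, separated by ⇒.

S ⇒ mY ⇒ mmYm ⇒ mmmYmm ⇒ mmmmYmmm ⇒ mmmmmYmmmm ⇒ mmmmmmYmmmmm ⇒ mmmmmmmYmmmmmm ⇒ mmmmmmmmYmmmmmmm ⇒ mmmmmmmmbmmmmmmm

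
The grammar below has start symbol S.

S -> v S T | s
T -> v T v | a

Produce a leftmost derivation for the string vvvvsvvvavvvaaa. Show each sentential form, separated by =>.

S => vST   [S -> v S T]
vST => vvSTT   [S -> v S T]
vvSTT => vvvSTTT   [S -> v S T]
vvvSTTT => vvvvSTTTT   [S -> v S T]
vvvvSTTTT => vvvvsTTTT   [S -> s]
vvvvsTTTT => vvvvsvTvTTT   [T -> v T v]
vvvvsvTvTTT => vvvvsvvTvvTTT   [T -> v T v]
vvvvsvvTvvTTT => vvvvsvvvTvvvTTT   [T -> v T v]
vvvvsvvvTvvvTTT => vvvvsvvvavvvTTT   [T -> a]
vvvvsvvvavvvTTT => vvvvsvvvavvvaTT   [T -> a]
vvvvsvvvavvvaTT => vvvvsvvvavvvaaT   [T -> a]
vvvvsvvvavvvaaT => vvvvsvvvavvvaaa   [T -> a]

S => vST => vvSTT => vvvSTTT => vvvvSTTTT => vvvvsTTTT => vvvvsvTvTTT => vvvvsvvTvvTTT => vvvvsvvvTvvvTTT => vvvvsvvvavvvTTT => vvvvsvvvavvvaTT => vvvvsvvvavvvaaT => vvvvsvvvavvvaaa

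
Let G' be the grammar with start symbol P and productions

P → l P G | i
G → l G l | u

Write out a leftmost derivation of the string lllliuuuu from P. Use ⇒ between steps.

P⇒lPG⇒llPGG⇒lllPGGG⇒llllPGGGG⇒lllliGGGG⇒lllliuGGG⇒lllliuuGG⇒lllliuuuG⇒lllliuuuu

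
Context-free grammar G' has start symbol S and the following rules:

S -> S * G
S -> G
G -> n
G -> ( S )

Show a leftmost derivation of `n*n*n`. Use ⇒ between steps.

S⇒S*G⇒S*G*G⇒G*G*G⇒n*G*G⇒n*n*G⇒n*n*n

S ⇒ S*G   [S -> S * G]
S*G ⇒ S*G*G   [S -> S * G]
S*G*G ⇒ G*G*G   [S -> G]
G*G*G ⇒ n*G*G   [G -> n]
n*G*G ⇒ n*n*G   [G -> n]
n*n*G ⇒ n*n*n   [G -> n]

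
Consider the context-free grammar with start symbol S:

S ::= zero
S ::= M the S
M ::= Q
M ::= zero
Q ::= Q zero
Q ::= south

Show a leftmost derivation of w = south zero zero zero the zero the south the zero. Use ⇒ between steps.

S ⇒ M the S ⇒ Q the S ⇒ Q zero the S ⇒ Q zero zero the S ⇒ Q zero zero zero the S ⇒ south zero zero zero the S ⇒ south zero zero zero the M the S ⇒ south zero zero zero the zero the S ⇒ south zero zero zero the zero the M the S ⇒ south zero zero zero the zero the Q the S ⇒ south zero zero zero the zero the south the S ⇒ south zero zero zero the zero the south the zero

S ⇒ M the S   [S ::= M the S]
M the S ⇒ Q the S   [M ::= Q]
Q the S ⇒ Q zero the S   [Q ::= Q zero]
Q zero the S ⇒ Q zero zero the S   [Q ::= Q zero]
Q zero zero the S ⇒ Q zero zero zero the S   [Q ::= Q zero]
Q zero zero zero the S ⇒ south zero zero zero the S   [Q ::= south]
south zero zero zero the S ⇒ south zero zero zero the M the S   [S ::= M the S]
south zero zero zero the M the S ⇒ south zero zero zero the zero the S   [M ::= zero]
south zero zero zero the zero the S ⇒ south zero zero zero the zero the M the S   [S ::= M the S]
south zero zero zero the zero the M the S ⇒ south zero zero zero the zero the Q the S   [M ::= Q]
south zero zero zero the zero the Q the S ⇒ south zero zero zero the zero the south the S   [Q ::= south]
south zero zero zero the zero the south the S ⇒ south zero zero zero the zero the south the zero   [S ::= zero]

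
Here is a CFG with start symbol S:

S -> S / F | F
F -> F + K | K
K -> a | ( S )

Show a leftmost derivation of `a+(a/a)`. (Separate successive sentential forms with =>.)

S => F => F+K => K+K => a+K => a+(S) => a+(S/F) => a+(F/F) => a+(K/F) => a+(a/F) => a+(a/K) => a+(a/a)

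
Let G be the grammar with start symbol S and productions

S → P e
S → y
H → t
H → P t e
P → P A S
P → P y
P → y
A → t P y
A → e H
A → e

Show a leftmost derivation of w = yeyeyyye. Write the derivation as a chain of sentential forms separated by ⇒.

S ⇒ Pe   [S → P e]
Pe ⇒ Pye   [P → P y]
Pye ⇒ Pyye   [P → P y]
Pyye ⇒ PASyye   [P → P A S]
PASyye ⇒ PASASyye   [P → P A S]
PASASyye ⇒ yASASyye   [P → y]
yASASyye ⇒ yeSASyye   [A → e]
yeSASyye ⇒ yeyASyye   [S → y]
yeyASyye ⇒ yeyeSyye   [A → e]
yeyeSyye ⇒ yeyeyyye   [S → y]

S ⇒ Pe ⇒ Pye ⇒ Pyye ⇒ PASyye ⇒ PASASyye ⇒ yASASyye ⇒ yeSASyye ⇒ yeyASyye ⇒ yeyeSyye ⇒ yeyeyyye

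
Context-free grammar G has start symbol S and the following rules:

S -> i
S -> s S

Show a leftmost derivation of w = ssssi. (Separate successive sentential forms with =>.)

S => sS   [S -> s S]
sS => ssS   [S -> s S]
ssS => sssS   [S -> s S]
sssS => ssssS   [S -> s S]
ssssS => ssssi   [S -> i]

S => sS => ssS => sssS => ssssS => ssssi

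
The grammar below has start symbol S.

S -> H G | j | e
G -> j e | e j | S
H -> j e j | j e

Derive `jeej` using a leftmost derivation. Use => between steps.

S=>HG=>jeG=>jeej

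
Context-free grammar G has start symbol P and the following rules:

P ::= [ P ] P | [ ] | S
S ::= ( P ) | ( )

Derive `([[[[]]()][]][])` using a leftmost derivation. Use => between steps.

P => S   [P ::= S]
S => (P)   [S ::= ( P )]
(P) => ([P]P)   [P ::= [ P ] P]
([P]P) => ([[P]P]P)   [P ::= [ P ] P]
([[P]P]P) => ([[[P]P]P]P)   [P ::= [ P ] P]
([[[P]P]P]P) => ([[[[]]P]P]P)   [P ::= [ ]]
([[[[]]P]P]P) => ([[[[]]S]P]P)   [P ::= S]
([[[[]]S]P]P) => ([[[[]]()]P]P)   [S ::= ( )]
([[[[]]()]P]P) => ([[[[]]()][]]P)   [P ::= [ ]]
([[[[]]()][]]P) => ([[[[]]()][]][])   [P ::= [ ]]

P => S => (P) => ([P]P) => ([[P]P]P) => ([[[P]P]P]P) => ([[[[]]P]P]P) => ([[[[]]S]P]P) => ([[[[]]()]P]P) => ([[[[]]()][]]P) => ([[[[]]()][]][])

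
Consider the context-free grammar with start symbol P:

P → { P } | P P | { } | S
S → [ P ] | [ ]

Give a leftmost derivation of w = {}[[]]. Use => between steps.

P=>PP=>{}P=>{}S=>{}[P]=>{}[S]=>{}[[]]

P => PP   [P → P P]
PP => {}P   [P → { }]
{}P => {}S   [P → S]
{}S => {}[P]   [S → [ P ]]
{}[P] => {}[S]   [P → S]
{}[S] => {}[[]]   [S → [ ]]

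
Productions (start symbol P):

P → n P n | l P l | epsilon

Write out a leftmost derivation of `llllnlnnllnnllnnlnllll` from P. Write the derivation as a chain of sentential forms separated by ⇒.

P ⇒ lPl   [P → l P l]
lPl ⇒ llPll   [P → l P l]
llPll ⇒ lllPlll   [P → l P l]
lllPlll ⇒ llllPllll   [P → l P l]
llllPllll ⇒ llllnPnllll   [P → n P n]
llllnPnllll ⇒ llllnlPlnllll   [P → l P l]
llllnlPlnllll ⇒ llllnlnPnlnllll   [P → n P n]
llllnlnPnlnllll ⇒ llllnlnnPnnlnllll   [P → n P n]
llllnlnnPnnlnllll ⇒ llllnlnnlPlnnlnllll   [P → l P l]
llllnlnnlPlnnlnllll ⇒ llllnlnnllPllnnlnllll   [P → l P l]
llllnlnnllPllnnlnllll ⇒ llllnlnnllnPnllnnlnllll   [P → n P n]
llllnlnnllnPnllnnlnllll ⇒ llllnlnnllnnllnnlnllll   [P → epsilon]

P⇒lPl⇒llPll⇒lllPlll⇒llllPllll⇒llllnPnllll⇒llllnlPlnllll⇒llllnlnPnlnllll⇒llllnlnnPnnlnllll⇒llllnlnnlPlnnlnllll⇒llllnlnnllPllnnlnllll⇒llllnlnnllnPnllnnlnllll⇒llllnlnnllnnllnnlnllll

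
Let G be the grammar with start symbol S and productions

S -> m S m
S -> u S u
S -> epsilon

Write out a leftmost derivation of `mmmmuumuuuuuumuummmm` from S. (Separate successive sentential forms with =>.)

S=>mSm=>mmSmm=>mmmSmmm=>mmmmSmmmm=>mmmmuSummmm=>mmmmuuSuummmm=>mmmmuumSmuummmm=>mmmmuumuSumuummmm=>mmmmuumuuSuumuummmm=>mmmmuumuuuSuuumuummmm=>mmmmuumuuuuuumuummmm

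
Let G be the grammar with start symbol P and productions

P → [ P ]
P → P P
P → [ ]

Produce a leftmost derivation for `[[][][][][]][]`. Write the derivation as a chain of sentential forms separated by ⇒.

P⇒PP⇒[P]P⇒[PP]P⇒[PPP]P⇒[PPPP]P⇒[PPPPP]P⇒[[]PPPP]P⇒[[][]PPP]P⇒[[][][]PP]P⇒[[][][][]P]P⇒[[][][][][]]P⇒[[][][][][]][]

P ⇒ PP   [P → P P]
PP ⇒ [P]P   [P → [ P ]]
[P]P ⇒ [PP]P   [P → P P]
[PP]P ⇒ [PPP]P   [P → P P]
[PPP]P ⇒ [PPPP]P   [P → P P]
[PPPP]P ⇒ [PPPPP]P   [P → P P]
[PPPPP]P ⇒ [[]PPPP]P   [P → [ ]]
[[]PPPP]P ⇒ [[][]PPP]P   [P → [ ]]
[[][]PPP]P ⇒ [[][][]PP]P   [P → [ ]]
[[][][]PP]P ⇒ [[][][][]P]P   [P → [ ]]
[[][][][]P]P ⇒ [[][][][][]]P   [P → [ ]]
[[][][][][]]P ⇒ [[][][][][]][]   [P → [ ]]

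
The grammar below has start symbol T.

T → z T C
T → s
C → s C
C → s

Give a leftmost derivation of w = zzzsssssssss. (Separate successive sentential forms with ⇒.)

T⇒zTC⇒zzTCC⇒zzzTCCC⇒zzzsCCC⇒zzzssCC⇒zzzsssCC⇒zzzssssCC⇒zzzsssssCC⇒zzzssssssCC⇒zzzsssssssC⇒zzzssssssssC⇒zzzsssssssss

T ⇒ zTC   [T → z T C]
zTC ⇒ zzTCC   [T → z T C]
zzTCC ⇒ zzzTCCC   [T → z T C]
zzzTCCC ⇒ zzzsCCC   [T → s]
zzzsCCC ⇒ zzzssCC   [C → s]
zzzssCC ⇒ zzzsssCC   [C → s C]
zzzsssCC ⇒ zzzssssCC   [C → s C]
zzzssssCC ⇒ zzzsssssCC   [C → s C]
zzzsssssCC ⇒ zzzssssssCC   [C → s C]
zzzssssssCC ⇒ zzzsssssssC   [C → s]
zzzsssssssC ⇒ zzzssssssssC   [C → s C]
zzzssssssssC ⇒ zzzsssssssss   [C → s]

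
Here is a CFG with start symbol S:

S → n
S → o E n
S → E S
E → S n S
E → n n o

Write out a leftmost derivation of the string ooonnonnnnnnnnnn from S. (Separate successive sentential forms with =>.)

S => oEn => oSnSn => ooEnnSn => ooSnSnnSn => ooESnSnnSn => ooSnSSnSnnSn => oooEnnSSnSnnSn => ooonnonnSSnSnnSn => ooonnonnnSnSnnSn => ooonnonnnnnSnnSn => ooonnonnnnnnnnSn => ooonnonnnnnnnnnn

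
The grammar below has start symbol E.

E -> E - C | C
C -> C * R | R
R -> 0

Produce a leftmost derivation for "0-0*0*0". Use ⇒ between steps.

E⇒E-C⇒C-C⇒R-C⇒0-C⇒0-C*R⇒0-C*R*R⇒0-R*R*R⇒0-0*R*R⇒0-0*0*R⇒0-0*0*0

E ⇒ E-C   [E -> E - C]
E-C ⇒ C-C   [E -> C]
C-C ⇒ R-C   [C -> R]
R-C ⇒ 0-C   [R -> 0]
0-C ⇒ 0-C*R   [C -> C * R]
0-C*R ⇒ 0-C*R*R   [C -> C * R]
0-C*R*R ⇒ 0-R*R*R   [C -> R]
0-R*R*R ⇒ 0-0*R*R   [R -> 0]
0-0*R*R ⇒ 0-0*0*R   [R -> 0]
0-0*0*R ⇒ 0-0*0*0   [R -> 0]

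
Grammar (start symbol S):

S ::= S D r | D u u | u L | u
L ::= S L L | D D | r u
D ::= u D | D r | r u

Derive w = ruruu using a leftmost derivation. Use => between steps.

S => Duu => Druu => ruruu

S => Duu   [S ::= D u u]
Duu => Druu   [D ::= D r]
Druu => ruruu   [D ::= r u]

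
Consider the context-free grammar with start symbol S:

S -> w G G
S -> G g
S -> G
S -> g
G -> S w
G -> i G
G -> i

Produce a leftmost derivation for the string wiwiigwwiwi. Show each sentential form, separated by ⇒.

S ⇒ wGG ⇒ wiGG ⇒ wiSwG ⇒ wiwGGwG ⇒ wiwSwGwG ⇒ wiwGwGwG ⇒ wiwSwwGwG ⇒ wiwGgwwGwG ⇒ wiwiGgwwGwG ⇒ wiwiigwwGwG ⇒ wiwiigwwiwG ⇒ wiwiigwwiwi

S ⇒ wGG   [S -> w G G]
wGG ⇒ wiGG   [G -> i G]
wiGG ⇒ wiSwG   [G -> S w]
wiSwG ⇒ wiwGGwG   [S -> w G G]
wiwGGwG ⇒ wiwSwGwG   [G -> S w]
wiwSwGwG ⇒ wiwGwGwG   [S -> G]
wiwGwGwG ⇒ wiwSwwGwG   [G -> S w]
wiwSwwGwG ⇒ wiwGgwwGwG   [S -> G g]
wiwGgwwGwG ⇒ wiwiGgwwGwG   [G -> i G]
wiwiGgwwGwG ⇒ wiwiigwwGwG   [G -> i]
wiwiigwwGwG ⇒ wiwiigwwiwG   [G -> i]
wiwiigwwiwG ⇒ wiwiigwwiwi   [G -> i]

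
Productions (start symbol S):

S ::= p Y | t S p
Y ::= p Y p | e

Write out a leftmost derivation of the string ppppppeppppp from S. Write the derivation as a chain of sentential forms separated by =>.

S => pY => ppYp => pppYpp => ppppYppp => pppppYpppp => ppppppYppppp => ppppppeppppp

S => pY   [S ::= p Y]
pY => ppYp   [Y ::= p Y p]
ppYp => pppYpp   [Y ::= p Y p]
pppYpp => ppppYppp   [Y ::= p Y p]
ppppYppp => pppppYpppp   [Y ::= p Y p]
pppppYpppp => ppppppYppppp   [Y ::= p Y p]
ppppppYppppp => ppppppeppppp   [Y ::= e]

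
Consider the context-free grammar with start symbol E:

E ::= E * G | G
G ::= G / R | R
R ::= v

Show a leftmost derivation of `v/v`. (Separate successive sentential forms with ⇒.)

E⇒G⇒G/R⇒R/R⇒v/R⇒v/v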